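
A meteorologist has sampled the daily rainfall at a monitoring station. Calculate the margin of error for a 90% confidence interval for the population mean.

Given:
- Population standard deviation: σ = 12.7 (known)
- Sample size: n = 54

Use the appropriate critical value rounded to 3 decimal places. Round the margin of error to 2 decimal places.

The population standard deviation σ is known, so use the z-interval margin of error formula.

For 90% confidence, z* = 1.645 (from standard normal table)

Margin of error formula for z-interval: E = z* × σ/√n

E = 1.645 × 12.7/√54
  = 1.645 × 1.728251
  = 2.8430

Rounded to 2 decimal places:

2.84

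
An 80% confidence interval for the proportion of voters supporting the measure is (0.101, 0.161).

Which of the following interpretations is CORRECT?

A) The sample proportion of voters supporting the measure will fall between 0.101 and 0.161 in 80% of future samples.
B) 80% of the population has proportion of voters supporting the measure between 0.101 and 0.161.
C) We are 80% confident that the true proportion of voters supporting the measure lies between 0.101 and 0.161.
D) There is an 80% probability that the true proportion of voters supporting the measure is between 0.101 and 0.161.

A confidence interval represents our confidence in the procedure, not a probability statement about the parameter.

Key concept: If we repeated this sampling process many times and computed an 80% CI each time, about 80% of those intervals would contain the true population parameter.

For this specific interval (0.101, 0.161):
- Midpoint (point estimate): 0.131
- Margin of error: 0.03

The correct interpretation is the one stating confidence that the true parameter lies in the interval — option C.

C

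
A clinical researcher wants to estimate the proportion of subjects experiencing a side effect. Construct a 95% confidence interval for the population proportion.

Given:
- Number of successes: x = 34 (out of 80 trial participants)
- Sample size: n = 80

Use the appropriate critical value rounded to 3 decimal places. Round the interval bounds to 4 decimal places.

Sample proportion: p̂ = 34/80 = 0.425000

Check conditions for normal approximation:
  np̂ = 34 ≥ 10 ✓
  n(1-p̂) = 46 ≥ 10 ✓

The sample is large enough, so use a z-interval (normal approximation) for the proportion.

For 95% confidence, z* = 1.96 (from standard normal table)

Standard error: SE = √(p̂(1-p̂)/n) = √(0.425000×0.575000/80) = 0.05526923

Margin of error: E = z* × SE = 1.96 × 0.05526923 = 0.108328

Z-interval: p̂ ± E = 0.425000 ± 0.108328 = (0.316672, 0.533328)

Rounded to 4 decimal places:

(0.3167, 0.5333)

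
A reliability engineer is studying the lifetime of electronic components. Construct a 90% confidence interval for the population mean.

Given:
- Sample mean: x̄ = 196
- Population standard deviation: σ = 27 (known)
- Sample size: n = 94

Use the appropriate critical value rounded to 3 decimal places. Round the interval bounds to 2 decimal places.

The population standard deviation σ is known, so use a z-interval (standard normal critical value).

For 90% confidence, z* = 1.645 (from standard normal table)

Standard error: SE = σ/√n = 27/√94 = 2.784837

Margin of error: E = z* × SE = 1.645 × 2.784837 = 4.5811

Z-interval: x̄ ± E = 196 ± 4.5811 = (191.4189, 200.5811)

Rounded to 2 decimal places:

(191.42, 200.58)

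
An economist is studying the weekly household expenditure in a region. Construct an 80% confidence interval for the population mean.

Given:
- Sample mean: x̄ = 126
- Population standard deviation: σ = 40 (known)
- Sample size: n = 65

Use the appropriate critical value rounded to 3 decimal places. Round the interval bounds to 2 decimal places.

The population standard deviation σ is known, so use a z-interval (standard normal critical value).

For 80% confidence, z* = 1.282 (from standard normal table)

Standard error: SE = σ/√n = 40/√65 = 4.961389

Margin of error: E = z* × SE = 1.282 × 4.961389 = 6.3605

Z-interval: x̄ ± E = 126 ± 6.3605 = (119.6395, 132.3605)

Rounded to 2 decimal places:

(119.64, 132.36)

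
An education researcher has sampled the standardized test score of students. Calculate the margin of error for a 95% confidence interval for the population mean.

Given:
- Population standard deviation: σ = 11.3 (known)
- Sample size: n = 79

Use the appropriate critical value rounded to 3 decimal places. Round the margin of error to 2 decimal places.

The population standard deviation σ is known, so use the z-interval margin of error formula.

For 95% confidence, z* = 1.96 (from standard normal table)

Margin of error formula for z-interval: E = z* × σ/√n

E = 1.96 × 11.3/√79
  = 1.96 × 1.271349
  = 2.4918

Rounded to 2 decimal places:

2.49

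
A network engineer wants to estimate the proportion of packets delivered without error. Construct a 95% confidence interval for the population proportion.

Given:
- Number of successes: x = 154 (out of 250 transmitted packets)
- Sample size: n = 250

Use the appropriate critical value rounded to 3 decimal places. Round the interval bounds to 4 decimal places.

Sample proportion: p̂ = 154/250 = 0.616000

Check conditions for normal approximation:
  np̂ = 154 ≥ 10 ✓
  n(1-p̂) = 96 ≥ 10 ✓

The sample is large enough, so use a z-interval (normal approximation) for the proportion.

For 95% confidence, z* = 1.96 (from standard normal table)

Standard error: SE = √(p̂(1-p̂)/n) = √(0.616000×0.384000/250) = 0.03075997

Margin of error: E = z* × SE = 1.96 × 0.03075997 = 0.060290

Z-interval: p̂ ± E = 0.616000 ± 0.060290 = (0.555710, 0.676290)

Rounded to 4 decimal places:

(0.5557, 0.6763)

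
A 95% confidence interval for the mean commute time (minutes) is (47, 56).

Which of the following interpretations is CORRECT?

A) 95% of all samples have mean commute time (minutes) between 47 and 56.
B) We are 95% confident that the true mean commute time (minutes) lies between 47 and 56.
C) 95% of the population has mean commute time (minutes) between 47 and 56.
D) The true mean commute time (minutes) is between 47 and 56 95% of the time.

A confidence interval represents our confidence in the procedure, not a probability statement about the parameter.

Key concept: If we repeated this sampling process many times and computed a 95% CI each time, about 95% of those intervals would contain the true population parameter.

For this specific interval (47, 56):
- Midpoint (point estimate): 51.5
- Margin of error: 4.5

The correct interpretation is the one stating confidence that the true parameter lies in the interval — option B.

B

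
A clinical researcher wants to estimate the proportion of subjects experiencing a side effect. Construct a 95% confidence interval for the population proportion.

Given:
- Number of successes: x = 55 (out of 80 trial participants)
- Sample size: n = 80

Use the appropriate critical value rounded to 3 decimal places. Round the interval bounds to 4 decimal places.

Sample proportion: p̂ = 55/80 = 0.687500

Check conditions for normal approximation:
  np̂ = 55 ≥ 10 ✓
  n(1-p̂) = 25 ≥ 10 ✓

The sample is large enough, so use a z-interval (normal approximation) for the proportion.

For 95% confidence, z* = 1.96 (from standard normal table)

Standard error: SE = √(p̂(1-p̂)/n) = √(0.687500×0.312500/80) = 0.05182226

Margin of error: E = z* × SE = 1.96 × 0.05182226 = 0.101572

Z-interval: p̂ ± E = 0.687500 ± 0.101572 = (0.585928, 0.789072)

Rounded to 4 decimal places:

(0.5859, 0.7891)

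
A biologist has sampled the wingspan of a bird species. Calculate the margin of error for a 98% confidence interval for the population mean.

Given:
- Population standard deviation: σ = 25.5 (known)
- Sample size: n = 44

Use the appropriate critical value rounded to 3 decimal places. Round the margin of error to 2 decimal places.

The population standard deviation σ is known, so use the z-interval margin of error formula.

For 98% confidence, z* = 2.326 (from standard normal table)

Margin of error formula for z-interval: E = z* × σ/√n

E = 2.326 × 25.5/√44
  = 2.326 × 3.844270
  = 8.9418

Rounded to 2 decimal places:

8.94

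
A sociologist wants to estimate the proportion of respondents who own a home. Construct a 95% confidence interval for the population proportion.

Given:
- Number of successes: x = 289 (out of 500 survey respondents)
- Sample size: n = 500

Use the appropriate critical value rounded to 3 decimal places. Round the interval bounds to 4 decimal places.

Sample proportion: p̂ = 289/500 = 0.578000

Check conditions for normal approximation:
  np̂ = 289 ≥ 10 ✓
  n(1-p̂) = 211 ≥ 10 ✓

The sample is large enough, so use a z-interval (normal approximation) for the proportion.

For 95% confidence, z* = 1.96 (from standard normal table)

Standard error: SE = √(p̂(1-p̂)/n) = √(0.578000×0.422000/500) = 0.02208692

Margin of error: E = z* × SE = 1.96 × 0.02208692 = 0.043290

Z-interval: p̂ ± E = 0.578000 ± 0.043290 = (0.534710, 0.621290)

Rounded to 4 decimal places:

(0.5347, 0.6213)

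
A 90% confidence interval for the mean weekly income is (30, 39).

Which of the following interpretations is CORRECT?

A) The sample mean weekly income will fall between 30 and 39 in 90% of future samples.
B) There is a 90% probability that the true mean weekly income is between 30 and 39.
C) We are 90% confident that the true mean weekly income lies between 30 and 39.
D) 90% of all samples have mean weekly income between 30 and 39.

A confidence interval represents our confidence in the procedure, not a probability statement about the parameter.

Key concept: If we repeated this sampling process many times and computed a 90% CI each time, about 90% of those intervals would contain the true population parameter.

For this specific interval (30, 39):
- Midpoint (point estimate): 34.5
- Margin of error: 4.5

The correct interpretation is the one stating confidence that the true parameter lies in the interval — option C.

C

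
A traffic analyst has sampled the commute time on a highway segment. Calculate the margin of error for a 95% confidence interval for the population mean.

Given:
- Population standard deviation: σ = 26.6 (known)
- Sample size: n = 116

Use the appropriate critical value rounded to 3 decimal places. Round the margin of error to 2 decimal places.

The population standard deviation σ is known, so use the z-interval margin of error formula.

For 95% confidence, z* = 1.96 (from standard normal table)

Margin of error formula for z-interval: E = z* × σ/√n

E = 1.96 × 26.6/√116
  = 1.96 × 2.469748
  = 4.8407

Rounded to 2 decimal places:

4.84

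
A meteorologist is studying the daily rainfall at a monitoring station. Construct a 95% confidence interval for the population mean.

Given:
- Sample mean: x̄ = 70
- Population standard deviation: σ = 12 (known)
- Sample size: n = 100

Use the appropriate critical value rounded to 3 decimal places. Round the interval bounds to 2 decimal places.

The population standard deviation σ is known, so use a z-interval (standard normal critical value).

For 95% confidence, z* = 1.96 (from standard normal table)

Standard error: SE = σ/√n = 12/√100 = 1.200000

Margin of error: E = z* × SE = 1.96 × 1.200000 = 2.3520

Z-interval: x̄ ± E = 70 ± 2.3520 = (67.6480, 72.3520)

Rounded to 2 decimal places:

(67.65, 72.35)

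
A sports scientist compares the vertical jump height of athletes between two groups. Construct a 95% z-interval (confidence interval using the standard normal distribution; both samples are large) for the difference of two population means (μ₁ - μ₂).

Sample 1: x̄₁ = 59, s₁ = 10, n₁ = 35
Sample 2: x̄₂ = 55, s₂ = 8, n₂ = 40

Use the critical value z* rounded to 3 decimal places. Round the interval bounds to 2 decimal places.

Both samples are large (n₁ = 35 ≥ 30, n₂ = 40 ≥ 30), so a z-interval for the difference of means applies.

Point estimate: x̄₁ - x̄₂ = 59 - 55 = 4

Standard error: SE = √(s₁²/n₁ + s₂²/n₂)
= √(10²/35 + 8²/40)
= √(2.857143 + 1.600000)
= 2.111195

For 95% confidence, z* = 1.96 (from standard normal table)
Margin of error: E = z* × SE = 1.96 × 2.111195 = 4.1379

Z-interval: (x̄₁ - x̄₂) ± E = 4 ± 4.1379 = (-0.1379, 8.1379)

Rounded to 2 decimal places:

(-0.14, 8.14)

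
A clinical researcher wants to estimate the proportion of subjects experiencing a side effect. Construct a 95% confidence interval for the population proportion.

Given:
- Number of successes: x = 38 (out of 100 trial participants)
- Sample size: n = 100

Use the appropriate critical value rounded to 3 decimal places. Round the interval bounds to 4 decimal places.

Sample proportion: p̂ = 38/100 = 0.380000

Check conditions for normal approximation:
  np̂ = 38 ≥ 10 ✓
  n(1-p̂) = 62 ≥ 10 ✓

The sample is large enough, so use a z-interval (normal approximation) for the proportion.

For 95% confidence, z* = 1.96 (from standard normal table)

Standard error: SE = √(p̂(1-p̂)/n) = √(0.380000×0.620000/100) = 0.04853864

Margin of error: E = z* × SE = 1.96 × 0.04853864 = 0.095136

Z-interval: p̂ ± E = 0.380000 ± 0.095136 = (0.284864, 0.475136)

Rounded to 4 decimal places:

(0.2849, 0.4751)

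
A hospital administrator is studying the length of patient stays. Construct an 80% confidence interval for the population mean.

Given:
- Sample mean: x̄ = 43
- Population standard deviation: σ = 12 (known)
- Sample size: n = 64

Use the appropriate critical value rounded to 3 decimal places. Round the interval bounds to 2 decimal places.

The population standard deviation σ is known, so use a z-interval (standard normal critical value).

For 80% confidence, z* = 1.282 (from standard normal table)

Standard error: SE = σ/√n = 12/√64 = 1.500000

Margin of error: E = z* × SE = 1.282 × 1.500000 = 1.9230

Z-interval: x̄ ± E = 43 ± 1.9230 = (41.0770, 44.9230)

Rounded to 2 decimal places:

(41.08, 44.92)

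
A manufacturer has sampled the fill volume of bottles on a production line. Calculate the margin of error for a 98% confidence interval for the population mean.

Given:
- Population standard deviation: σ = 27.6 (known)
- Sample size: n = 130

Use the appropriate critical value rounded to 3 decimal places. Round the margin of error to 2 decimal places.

The population standard deviation σ is known, so use the z-interval margin of error formula.

For 98% confidence, z* = 2.326 (from standard normal table)

Margin of error formula for z-interval: E = z* × σ/√n

E = 2.326 × 27.6/√130
  = 2.326 × 2.420680
  = 5.6305

Rounded to 2 decimal places:

5.63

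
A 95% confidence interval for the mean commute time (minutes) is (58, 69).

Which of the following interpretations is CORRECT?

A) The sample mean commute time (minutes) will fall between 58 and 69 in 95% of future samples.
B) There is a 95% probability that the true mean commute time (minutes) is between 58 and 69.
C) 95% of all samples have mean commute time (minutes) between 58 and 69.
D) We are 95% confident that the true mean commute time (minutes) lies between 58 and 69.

A confidence interval represents our confidence in the procedure, not a probability statement about the parameter.

Key concept: If we repeated this sampling process many times and computed a 95% CI each time, about 95% of those intervals would contain the true population parameter.

For this specific interval (58, 69):
- Midpoint (point estimate): 63.5
- Margin of error: 5.5

The correct interpretation is the one stating confidence that the true parameter lies in the interval — option D.

D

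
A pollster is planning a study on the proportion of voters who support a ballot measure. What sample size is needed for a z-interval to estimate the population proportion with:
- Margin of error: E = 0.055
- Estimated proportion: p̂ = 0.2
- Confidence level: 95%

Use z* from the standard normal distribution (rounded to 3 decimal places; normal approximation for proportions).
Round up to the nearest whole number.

Using z* for proportion z-interval (normal approximation).

For 95% confidence, z* = 1.96 (from standard normal table)

Sample size formula for proportion z-interval: n = z*²p̂(1-p̂)/E²

n = 1.96² × 0.2 × 0.8 / 0.055²
  = 3.8416 × 0.16 / 0.003025
  = 203.1921

Round up to the nearest whole number: n = 204

204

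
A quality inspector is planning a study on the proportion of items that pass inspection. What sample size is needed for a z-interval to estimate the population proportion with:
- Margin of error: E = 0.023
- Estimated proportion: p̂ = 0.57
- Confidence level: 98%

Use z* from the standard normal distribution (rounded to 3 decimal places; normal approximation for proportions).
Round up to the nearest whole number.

Using z* for proportion z-interval (normal approximation).

For 98% confidence, z* = 2.326 (from standard normal table)

Sample size formula for proportion z-interval: n = z*²p̂(1-p̂)/E²

n = 2.326² × 0.57 × 0.43 / 0.023²
  = 5.410276 × 0.2451 / 0.000529
  = 2506.7271

Round up to the nearest whole number: n = 2507

2507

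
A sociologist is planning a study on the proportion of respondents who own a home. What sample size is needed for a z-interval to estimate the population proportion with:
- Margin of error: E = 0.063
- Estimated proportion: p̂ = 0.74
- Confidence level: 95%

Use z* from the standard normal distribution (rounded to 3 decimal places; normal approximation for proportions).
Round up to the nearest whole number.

Using z* for proportion z-interval (normal approximation).

For 95% confidence, z* = 1.96 (from standard normal table)

Sample size formula for proportion z-interval: n = z*²p̂(1-p̂)/E²

n = 1.96² × 0.74 × 0.26 / 0.063²
  = 3.8416 × 0.1924 / 0.003969
  = 186.2242

Round up to the nearest whole number: n = 187

187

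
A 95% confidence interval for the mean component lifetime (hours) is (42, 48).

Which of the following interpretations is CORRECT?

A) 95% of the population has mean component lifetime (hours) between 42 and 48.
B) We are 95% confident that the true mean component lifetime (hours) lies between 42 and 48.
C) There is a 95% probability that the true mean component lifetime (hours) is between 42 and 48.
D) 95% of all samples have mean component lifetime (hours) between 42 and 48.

A confidence interval represents our confidence in the procedure, not a probability statement about the parameter.

Key concept: If we repeated this sampling process many times and computed a 95% CI each time, about 95% of those intervals would contain the true population parameter.

For this specific interval (42, 48):
- Midpoint (point estimate): 45
- Margin of error: 3

The correct interpretation is the one stating confidence that the true parameter lies in the interval — option B.

B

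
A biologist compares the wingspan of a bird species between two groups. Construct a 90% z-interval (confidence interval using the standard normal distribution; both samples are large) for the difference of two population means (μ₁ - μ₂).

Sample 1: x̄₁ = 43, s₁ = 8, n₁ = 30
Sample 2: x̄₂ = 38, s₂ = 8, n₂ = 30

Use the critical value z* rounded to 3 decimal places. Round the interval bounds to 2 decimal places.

Both samples are large (n₁ = 30 ≥ 30, n₂ = 30 ≥ 30), so a z-interval for the difference of means applies.

Point estimate: x̄₁ - x̄₂ = 43 - 38 = 5

Standard error: SE = √(s₁²/n₁ + s₂²/n₂)
= √(8²/30 + 8²/30)
= √(2.133333 + 2.133333)
= 2.065591

For 90% confidence, z* = 1.645 (from standard normal table)
Margin of error: E = z* × SE = 1.645 × 2.065591 = 3.3979

Z-interval: (x̄₁ - x̄₂) ± E = 5 ± 3.3979 = (1.6021, 8.3979)

Rounded to 2 decimal places:

(1.60, 8.40)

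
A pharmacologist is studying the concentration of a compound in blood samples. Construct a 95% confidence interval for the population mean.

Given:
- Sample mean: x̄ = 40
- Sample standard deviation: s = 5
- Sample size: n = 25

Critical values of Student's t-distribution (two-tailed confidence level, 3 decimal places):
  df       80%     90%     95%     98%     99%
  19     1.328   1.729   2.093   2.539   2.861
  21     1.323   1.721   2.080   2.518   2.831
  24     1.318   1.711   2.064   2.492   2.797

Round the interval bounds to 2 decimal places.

The population standard deviation σ is unknown (only the sample standard deviation s is given), so use a t-interval with df = n - 1 = 25 - 1 = 24.

For 95% confidence with df = 24, t* = 2.064 (from t-table)

Standard error: SE = s/√n = 5/√25 = 1.000000

Margin of error: E = t* × SE = 2.064 × 1.000000 = 2.0640

T-interval: x̄ ± E = 40 ± 2.0640 = (37.9360, 42.0640)

Rounded to 2 decimal places:

(37.94, 42.06)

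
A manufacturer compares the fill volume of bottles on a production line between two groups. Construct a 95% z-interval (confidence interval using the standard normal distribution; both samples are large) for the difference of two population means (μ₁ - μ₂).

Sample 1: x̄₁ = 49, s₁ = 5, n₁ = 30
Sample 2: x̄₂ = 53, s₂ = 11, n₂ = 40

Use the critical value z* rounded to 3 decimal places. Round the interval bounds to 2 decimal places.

Both samples are large (n₁ = 30 ≥ 30, n₂ = 40 ≥ 30), so a z-interval for the difference of means applies.

Point estimate: x̄₁ - x̄₂ = 49 - 53 = -4

Standard error: SE = √(s₁²/n₁ + s₂²/n₂)
= √(5²/30 + 11²/40)
= √(0.833333 + 3.025000)
= 1.964264

For 95% confidence, z* = 1.96 (from standard normal table)
Margin of error: E = z* × SE = 1.96 × 1.964264 = 3.8500

Z-interval: (x̄₁ - x̄₂) ± E = -4 ± 3.8500 = (-7.8500, -0.1500)

Rounded to 2 decimal places:

(-7.85, -0.15)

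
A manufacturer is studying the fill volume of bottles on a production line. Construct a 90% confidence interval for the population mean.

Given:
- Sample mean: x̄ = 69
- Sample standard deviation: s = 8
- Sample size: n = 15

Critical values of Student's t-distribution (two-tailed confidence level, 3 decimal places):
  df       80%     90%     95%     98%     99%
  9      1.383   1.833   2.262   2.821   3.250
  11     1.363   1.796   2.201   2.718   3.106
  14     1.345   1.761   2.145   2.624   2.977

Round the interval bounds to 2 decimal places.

The population standard deviation σ is unknown (only the sample standard deviation s is given), so use a t-interval with df = n - 1 = 15 - 1 = 14.

For 90% confidence with df = 14, t* = 1.761 (from t-table)

Standard error: SE = s/√n = 8/√15 = 2.065591

Margin of error: E = t* × SE = 1.761 × 2.065591 = 3.6375

T-interval: x̄ ± E = 69 ± 3.6375 = (65.3625, 72.6375)

Rounded to 2 decimal places:

(65.36, 72.64)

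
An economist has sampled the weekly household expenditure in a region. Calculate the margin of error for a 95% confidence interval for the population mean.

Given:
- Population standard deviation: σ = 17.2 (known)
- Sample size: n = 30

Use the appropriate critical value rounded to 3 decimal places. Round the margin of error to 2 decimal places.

The population standard deviation σ is known, so use the z-interval margin of error formula.

For 95% confidence, z* = 1.96 (from standard normal table)

Margin of error formula for z-interval: E = z* × σ/√n

E = 1.96 × 17.2/√30
  = 1.96 × 3.140276
  = 6.1549

Rounded to 2 decimal places:

6.15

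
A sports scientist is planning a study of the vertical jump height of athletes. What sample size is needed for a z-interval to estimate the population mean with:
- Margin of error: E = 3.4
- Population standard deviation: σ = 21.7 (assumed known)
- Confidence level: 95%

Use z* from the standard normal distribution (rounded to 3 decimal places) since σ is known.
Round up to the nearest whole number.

Using z* since population σ is known (z-interval formula).

For 95% confidence, z* = 1.96 (from standard normal table)

Sample size formula for z-interval: n = (z*σ/E)²

n = (1.96 × 21.7 / 3.4)²
  = (12.509412)²
  = 156.4854

Round up to the nearest whole number: n = 157

157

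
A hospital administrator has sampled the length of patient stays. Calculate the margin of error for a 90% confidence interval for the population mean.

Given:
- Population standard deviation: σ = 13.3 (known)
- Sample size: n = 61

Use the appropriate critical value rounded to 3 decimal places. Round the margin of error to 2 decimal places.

The population standard deviation σ is known, so use the z-interval margin of error formula.

For 90% confidence, z* = 1.645 (from standard normal table)

Margin of error formula for z-interval: E = z* × σ/√n

E = 1.645 × 13.3/√61
  = 1.645 × 1.702891
  = 2.8013

Rounded to 2 decimal places:

2.80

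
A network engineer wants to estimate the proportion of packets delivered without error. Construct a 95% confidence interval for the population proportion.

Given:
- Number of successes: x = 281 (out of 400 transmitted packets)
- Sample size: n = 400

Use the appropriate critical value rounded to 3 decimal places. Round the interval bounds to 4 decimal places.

Sample proportion: p̂ = 281/400 = 0.702500

Check conditions for normal approximation:
  np̂ = 281 ≥ 10 ✓
  n(1-p̂) = 119 ≥ 10 ✓

The sample is large enough, so use a z-interval (normal approximation) for the proportion.

For 95% confidence, z* = 1.96 (from standard normal table)

Standard error: SE = √(p̂(1-p̂)/n) = √(0.702500×0.297500/400) = 0.02285792

Margin of error: E = z* × SE = 1.96 × 0.02285792 = 0.044802

Z-interval: p̂ ± E = 0.702500 ± 0.044802 = (0.657698, 0.747302)

Rounded to 4 decimal places:

(0.6577, 0.7473)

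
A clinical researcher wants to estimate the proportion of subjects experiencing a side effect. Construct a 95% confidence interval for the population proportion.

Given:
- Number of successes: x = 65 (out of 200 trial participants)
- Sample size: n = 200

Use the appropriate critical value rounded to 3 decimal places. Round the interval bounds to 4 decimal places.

Sample proportion: p̂ = 65/200 = 0.325000

Check conditions for normal approximation:
  np̂ = 65 ≥ 10 ✓
  n(1-p̂) = 135 ≥ 10 ✓

The sample is large enough, so use a z-interval (normal approximation) for the proportion.

For 95% confidence, z* = 1.96 (from standard normal table)

Standard error: SE = √(p̂(1-p̂)/n) = √(0.325000×0.675000/200) = 0.03311910

Margin of error: E = z* × SE = 1.96 × 0.03311910 = 0.064913

Z-interval: p̂ ± E = 0.325000 ± 0.064913 = (0.260087, 0.389913)

Rounded to 4 decimal places:

(0.2601, 0.3899)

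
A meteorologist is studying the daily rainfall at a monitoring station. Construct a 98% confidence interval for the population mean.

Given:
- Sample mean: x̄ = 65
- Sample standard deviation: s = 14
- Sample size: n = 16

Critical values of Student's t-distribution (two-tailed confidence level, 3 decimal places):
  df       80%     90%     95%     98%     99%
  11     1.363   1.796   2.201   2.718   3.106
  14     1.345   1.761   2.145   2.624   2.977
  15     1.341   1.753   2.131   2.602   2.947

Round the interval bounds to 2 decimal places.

The population standard deviation σ is unknown (only the sample standard deviation s is given), so use a t-interval with df = n - 1 = 16 - 1 = 15.

For 98% confidence with df = 15, t* = 2.602 (from t-table)

Standard error: SE = s/√n = 14/√16 = 3.500000

Margin of error: E = t* × SE = 2.602 × 3.500000 = 9.1070

T-interval: x̄ ± E = 65 ± 9.1070 = (55.8930, 74.1070)

Rounded to 2 decimal places:

(55.89, 74.11)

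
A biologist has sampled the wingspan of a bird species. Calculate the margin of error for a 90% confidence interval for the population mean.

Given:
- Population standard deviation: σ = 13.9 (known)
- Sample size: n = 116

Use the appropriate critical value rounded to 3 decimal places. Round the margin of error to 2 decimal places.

The population standard deviation σ is known, so use the z-interval margin of error formula.

For 90% confidence, z* = 1.645 (from standard normal table)

Margin of error formula for z-interval: E = z* × σ/√n

E = 1.645 × 13.9/√116
  = 1.645 × 1.290583
  = 2.1230

Rounded to 2 decimal places:

2.12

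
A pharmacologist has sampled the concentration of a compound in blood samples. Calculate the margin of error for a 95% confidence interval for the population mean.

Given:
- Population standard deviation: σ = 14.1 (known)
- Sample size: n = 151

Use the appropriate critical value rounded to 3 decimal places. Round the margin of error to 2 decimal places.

The population standard deviation σ is known, so use the z-interval margin of error formula.

For 95% confidence, z* = 1.96 (from standard normal table)

Margin of error formula for z-interval: E = z* × σ/√n

E = 1.96 × 14.1/√151
  = 1.96 × 1.147442
  = 2.2490

Rounded to 2 decimal places:

2.25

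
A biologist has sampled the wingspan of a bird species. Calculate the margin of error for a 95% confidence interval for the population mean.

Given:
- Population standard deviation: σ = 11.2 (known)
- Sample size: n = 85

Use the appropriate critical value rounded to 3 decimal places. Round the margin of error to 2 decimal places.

The population standard deviation σ is known, so use the z-interval margin of error formula.

For 95% confidence, z* = 1.96 (from standard normal table)

Margin of error formula for z-interval: E = z* × σ/√n

E = 1.96 × 11.2/√85
  = 1.96 × 1.214811
  = 2.3810

Rounded to 2 decimal places:

2.38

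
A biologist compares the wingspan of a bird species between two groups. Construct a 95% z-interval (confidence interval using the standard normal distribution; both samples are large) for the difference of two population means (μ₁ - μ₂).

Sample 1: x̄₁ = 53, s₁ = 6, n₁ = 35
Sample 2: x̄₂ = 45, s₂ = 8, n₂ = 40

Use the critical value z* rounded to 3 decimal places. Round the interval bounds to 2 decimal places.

Both samples are large (n₁ = 35 ≥ 30, n₂ = 40 ≥ 30), so a z-interval for the difference of means applies.

Point estimate: x̄₁ - x̄₂ = 53 - 45 = 8

Standard error: SE = √(s₁²/n₁ + s₂²/n₂)
= √(6²/35 + 8²/40)
= √(1.028571 + 1.600000)
= 1.621287

For 95% confidence, z* = 1.96 (from standard normal table)
Margin of error: E = z* × SE = 1.96 × 1.621287 = 3.1777

Z-interval: (x̄₁ - x̄₂) ± E = 8 ± 3.1777 = (4.8223, 11.1777)

Rounded to 2 decimal places:

(4.82, 11.18)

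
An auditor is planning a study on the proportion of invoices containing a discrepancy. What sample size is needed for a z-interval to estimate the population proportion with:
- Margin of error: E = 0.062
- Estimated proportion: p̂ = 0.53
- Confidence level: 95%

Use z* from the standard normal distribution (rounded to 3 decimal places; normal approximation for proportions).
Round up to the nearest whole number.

Using z* for proportion z-interval (normal approximation).

For 95% confidence, z* = 1.96 (from standard normal table)

Sample size formula for proportion z-interval: n = z*²p̂(1-p̂)/E²

n = 1.96² × 0.53 × 0.47 / 0.062²
  = 3.8416 × 0.2491 / 0.003844
  = 248.9445

Round up to the nearest whole number: n = 249

249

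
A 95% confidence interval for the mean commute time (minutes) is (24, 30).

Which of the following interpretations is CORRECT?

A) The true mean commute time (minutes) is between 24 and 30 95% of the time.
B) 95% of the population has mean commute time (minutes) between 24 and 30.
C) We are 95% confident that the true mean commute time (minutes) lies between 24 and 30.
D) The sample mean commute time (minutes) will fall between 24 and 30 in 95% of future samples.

A confidence interval represents our confidence in the procedure, not a probability statement about the parameter.

Key concept: If we repeated this sampling process many times and computed a 95% CI each time, about 95% of those intervals would contain the true population parameter.

For this specific interval (24, 30):
- Midpoint (point estimate): 27
- Margin of error: 3

The correct interpretation is the one stating confidence that the true parameter lies in the interval — option C.

C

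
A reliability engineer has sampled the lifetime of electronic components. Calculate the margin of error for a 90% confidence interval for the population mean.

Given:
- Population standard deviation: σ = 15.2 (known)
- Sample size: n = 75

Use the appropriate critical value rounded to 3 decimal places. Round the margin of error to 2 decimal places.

The population standard deviation σ is known, so use the z-interval margin of error formula.

For 90% confidence, z* = 1.645 (from standard normal table)

Margin of error formula for z-interval: E = z* × σ/√n

E = 1.645 × 15.2/√75
  = 1.645 × 1.755145
  = 2.8872

Rounded to 2 decimal places:

2.89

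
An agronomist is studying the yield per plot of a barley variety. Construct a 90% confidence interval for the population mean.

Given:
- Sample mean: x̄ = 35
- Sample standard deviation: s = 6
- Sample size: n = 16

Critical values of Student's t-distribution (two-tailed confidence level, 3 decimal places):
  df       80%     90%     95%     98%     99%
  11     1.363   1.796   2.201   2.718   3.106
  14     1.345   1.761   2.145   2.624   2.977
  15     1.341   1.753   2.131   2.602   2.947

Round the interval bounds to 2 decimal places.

The population standard deviation σ is unknown (only the sample standard deviation s is given), so use a t-interval with df = n - 1 = 16 - 1 = 15.

For 90% confidence with df = 15, t* = 1.753 (from t-table)

Standard error: SE = s/√n = 6/√16 = 1.500000

Margin of error: E = t* × SE = 1.753 × 1.500000 = 2.6295

T-interval: x̄ ± E = 35 ± 2.6295 = (32.3705, 37.6295)

Rounded to 2 decimal places:

(32.37, 37.63)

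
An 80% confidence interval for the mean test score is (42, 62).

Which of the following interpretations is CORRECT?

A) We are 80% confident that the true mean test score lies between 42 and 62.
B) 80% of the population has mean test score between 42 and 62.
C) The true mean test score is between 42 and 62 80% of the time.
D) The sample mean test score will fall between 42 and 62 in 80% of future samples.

A confidence interval represents our confidence in the procedure, not a probability statement about the parameter.

Key concept: If we repeated this sampling process many times and computed an 80% CI each time, about 80% of those intervals would contain the true population parameter.

For this specific interval (42, 62):
- Midpoint (point estimate): 52
- Margin of error: 10

The correct interpretation is the one stating confidence that the true parameter lies in the interval — option A.

A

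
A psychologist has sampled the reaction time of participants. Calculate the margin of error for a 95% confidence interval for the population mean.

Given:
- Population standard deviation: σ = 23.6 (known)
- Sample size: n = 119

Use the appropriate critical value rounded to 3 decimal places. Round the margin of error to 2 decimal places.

The population standard deviation σ is known, so use the z-interval margin of error formula.

For 95% confidence, z* = 1.96 (from standard normal table)

Margin of error formula for z-interval: E = z* × σ/√n

E = 1.96 × 23.6/√119
  = 1.96 × 2.163408
  = 4.2403

Rounded to 2 decimal places:

4.24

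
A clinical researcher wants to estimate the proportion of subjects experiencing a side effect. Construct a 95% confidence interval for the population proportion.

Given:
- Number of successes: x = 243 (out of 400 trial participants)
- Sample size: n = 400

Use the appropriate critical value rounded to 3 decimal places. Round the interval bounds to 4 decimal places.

Sample proportion: p̂ = 243/400 = 0.607500

Check conditions for normal approximation:
  np̂ = 243 ≥ 10 ✓
  n(1-p̂) = 157 ≥ 10 ✓

The sample is large enough, so use a z-interval (normal approximation) for the proportion.

For 95% confidence, z* = 1.96 (from standard normal table)

Standard error: SE = √(p̂(1-p̂)/n) = √(0.607500×0.392500/400) = 0.02441535

Margin of error: E = z* × SE = 1.96 × 0.02441535 = 0.047854

Z-interval: p̂ ± E = 0.607500 ± 0.047854 = (0.559646, 0.655354)

Rounded to 4 decimal places:

(0.5596, 0.6554)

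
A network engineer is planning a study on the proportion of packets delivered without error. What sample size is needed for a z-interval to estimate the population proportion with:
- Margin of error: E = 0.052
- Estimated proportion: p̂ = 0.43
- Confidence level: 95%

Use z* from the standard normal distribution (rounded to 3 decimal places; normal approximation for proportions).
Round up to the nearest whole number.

Using z* for proportion z-interval (normal approximation).

For 95% confidence, z* = 1.96 (from standard normal table)

Sample size formula for proportion z-interval: n = z*²p̂(1-p̂)/E²

n = 1.96² × 0.43 × 0.57 / 0.052²
  = 3.8416 × 0.2451 / 0.002704
  = 348.2160

Round up to the nearest whole number: n = 349

349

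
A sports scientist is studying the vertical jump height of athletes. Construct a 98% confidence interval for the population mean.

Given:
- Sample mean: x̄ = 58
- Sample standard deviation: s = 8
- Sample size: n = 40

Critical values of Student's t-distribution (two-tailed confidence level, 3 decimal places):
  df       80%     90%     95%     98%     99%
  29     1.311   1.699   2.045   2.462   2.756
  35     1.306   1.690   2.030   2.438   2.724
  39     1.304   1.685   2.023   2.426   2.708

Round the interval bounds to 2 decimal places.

The population standard deviation σ is unknown (only the sample standard deviation s is given), so use a t-interval with df = n - 1 = 40 - 1 = 39.

For 98% confidence with df = 39, t* = 2.426 (from t-table)

Standard error: SE = s/√n = 8/√40 = 1.264911

Margin of error: E = t* × SE = 2.426 × 1.264911 = 3.0687

T-interval: x̄ ± E = 58 ± 3.0687 = (54.9313, 61.0687)

Rounded to 2 decimal places:

(54.93, 61.07)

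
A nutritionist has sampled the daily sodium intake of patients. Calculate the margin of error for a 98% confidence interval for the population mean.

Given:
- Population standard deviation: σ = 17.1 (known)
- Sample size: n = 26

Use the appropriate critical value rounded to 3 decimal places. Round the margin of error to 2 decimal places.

The population standard deviation σ is known, so use the z-interval margin of error formula.

For 98% confidence, z* = 2.326 (from standard normal table)

Margin of error formula for z-interval: E = z* × σ/√n

E = 2.326 × 17.1/√26
  = 2.326 × 3.353586
  = 7.8004

Rounded to 2 decimal places:

7.80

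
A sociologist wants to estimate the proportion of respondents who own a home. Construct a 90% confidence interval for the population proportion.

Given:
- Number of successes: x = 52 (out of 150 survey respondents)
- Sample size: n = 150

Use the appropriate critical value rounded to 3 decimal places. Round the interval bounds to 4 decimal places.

Sample proportion: p̂ = 52/150 = 0.346667

Check conditions for normal approximation:
  np̂ = 52 ≥ 10 ✓
  n(1-p̂) = 98 ≥ 10 ✓

The sample is large enough, so use a z-interval (normal approximation) for the proportion.

For 90% confidence, z* = 1.645 (from standard normal table)

Standard error: SE = √(p̂(1-p̂)/n) = √(0.346667×0.653333/150) = 0.03885777

Margin of error: E = z* × SE = 1.645 × 0.03885777 = 0.063921

Z-interval: p̂ ± E = 0.346667 ± 0.063921 = (0.282746, 0.410588)

Rounded to 4 decimal places:

(0.2827, 0.4106)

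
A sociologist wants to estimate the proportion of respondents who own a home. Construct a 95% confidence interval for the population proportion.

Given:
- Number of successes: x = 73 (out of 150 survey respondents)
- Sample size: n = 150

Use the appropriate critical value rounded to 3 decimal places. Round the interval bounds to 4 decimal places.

Sample proportion: p̂ = 73/150 = 0.486667

Check conditions for normal approximation:
  np̂ = 73 ≥ 10 ✓
  n(1-p̂) = 77 ≥ 10 ✓

The sample is large enough, so use a z-interval (normal approximation) for the proportion.

For 95% confidence, z* = 1.96 (from standard normal table)

Standard error: SE = √(p̂(1-p̂)/n) = √(0.486667×0.513333/150) = 0.04081031

Margin of error: E = z* × SE = 1.96 × 0.04081031 = 0.079988

Z-interval: p̂ ± E = 0.486667 ± 0.079988 = (0.406678, 0.566655)

Rounded to 4 decimal places:

(0.4067, 0.5667)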